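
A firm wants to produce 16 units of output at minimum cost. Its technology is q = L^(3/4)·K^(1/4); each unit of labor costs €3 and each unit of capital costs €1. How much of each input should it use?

L* = 16, K* = 16

Cost minimization requires the marginal rate of technical substitution to equal the input-price ratio: MP_L/MP_K = w/r.
Here MP_L/MP_K = (3/4)·(K/L)/(1/4) = 3·(K/L). Setting this equal to 3/1 = 3 gives K = L.
Substituting into q = 16: L^(3/4)·(L)^(1/4) = 16.
Solving, L = 16 and K = 16.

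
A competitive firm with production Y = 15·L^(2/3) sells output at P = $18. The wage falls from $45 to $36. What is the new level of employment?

L* = 125

From P·MP_L = w with MP_L = 10·L^(-1/3), the labor demand is L(w) = (180/w)^(3).
At w = 45: L = 64. At w = 36: L = 125.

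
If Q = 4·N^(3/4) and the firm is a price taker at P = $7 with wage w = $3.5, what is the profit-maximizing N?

N* = 1296

MP_N = (3/4)·4·N^(-1/4) = 3·N^(-1/4).
Profit maximization for a price taker requires P·MP_N = w: 7·3·N^(-1/4) = 3.5.
So N^(-1/4) = 1/6, which gives N = 1296.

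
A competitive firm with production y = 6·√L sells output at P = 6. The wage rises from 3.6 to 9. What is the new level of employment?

From P·MP_L = w with MP_L = 3·L^(-1/2), the labor demand is L(w) = (18/w)^(2).
At w = 3.6: L = 25. At w = 9: L = 4.

L* = 4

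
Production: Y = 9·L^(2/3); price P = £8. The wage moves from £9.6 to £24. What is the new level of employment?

L* = 8

From P·MP_L = w with MP_L = 6·L^(-1/3), the labor demand is L(w) = (48/w)^(3).
At w = 9.6: L = 125. At w = 24: L = 8.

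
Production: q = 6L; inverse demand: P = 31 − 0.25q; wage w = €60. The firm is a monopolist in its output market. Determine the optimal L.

L* = 7

Marginal revenue from the inverse demand is MR = 31 − 0.5q.
The marginal product is MP_L = 6.
A monopolist hires until marginal revenue product equals the wage: MR·MP_L = w.
(31 − 3L)·6 = 60, so L = 7.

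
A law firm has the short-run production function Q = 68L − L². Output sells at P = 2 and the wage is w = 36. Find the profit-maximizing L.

The marginal product of L is MP_L = 68 − 2L.
A price-taking firm hires until the value of the marginal product equals the wage: P·MP_L = w, so 2·(68 − 2L) = 36.
Then 68 − 2L = 18, giving L = 25.

L* = 25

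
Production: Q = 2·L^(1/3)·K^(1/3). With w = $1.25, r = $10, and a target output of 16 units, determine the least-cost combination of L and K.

Cost minimization requires the marginal rate of technical substitution to equal the input-price ratio: MP_L/MP_K = w/r.
Here MP_L/MP_K = (1/3)·(K/L)/(1/3) = (K/L). Setting this equal to 1.25/10 = 0.125 gives K = 0.125L.
Substituting into Q = 16: 2·L^(1/3)·(0.125L)^(1/3) = 16.
Solving, L = 64 and K = 8.

L* = 64, K* = 8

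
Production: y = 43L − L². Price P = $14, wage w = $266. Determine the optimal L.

The marginal product of L is MP_L = 43 − 2L.
A price-taking firm hires until the value of the marginal product equals the wage: P·MP_L = w, so 14·(43 − 2L) = 266.
Then 43 − 2L = 19, giving L = 12.

L* = 12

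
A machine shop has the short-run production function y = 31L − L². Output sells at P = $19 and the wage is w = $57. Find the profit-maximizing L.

The marginal product of L is MP_L = 31 − 2L.
A price-taking firm hires until the value of the marginal product equals the wage: P·MP_L = w, so 19·(31 − 2L) = 57.
Then 31 − 2L = 3, giving L = 14.

L* = 14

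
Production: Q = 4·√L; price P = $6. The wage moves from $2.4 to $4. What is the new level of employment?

L* = 9

From P·MP_L = w with MP_L = 2·L^(-1/2), the labor demand is L(w) = (12/w)^(2).
At w = 2.4: L = 25. At w = 4: L = 9.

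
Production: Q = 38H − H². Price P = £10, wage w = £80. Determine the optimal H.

The marginal product of H is MP_H = 38 − 2H.
A price-taking firm hires until the value of the marginal product equals the wage: P·MP_H = w, so 10·(38 − 2H) = 80.
Then 38 − 2H = 8, giving H = 15.

H* = 15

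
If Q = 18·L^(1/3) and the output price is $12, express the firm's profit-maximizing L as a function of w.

L(w) = (72/w)^(3/2)

MP_L = (1/3)·18·L^(-2/3) = 6·L^(-2/3).
Setting P·MP_L = w: 72·L^(-2/3) = w.
Solving for L: L^(-2/3) = w/72, so L = (72/w)^(3/2).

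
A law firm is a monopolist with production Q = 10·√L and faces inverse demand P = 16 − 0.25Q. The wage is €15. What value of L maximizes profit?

L* = 4

Marginal revenue from the inverse demand is MR = 16 − 0.5Q.
The marginal product is MP_L = 5·L^(-1/2).
A monopolist hires until marginal revenue product equals the wage: MR·MP_L = w.
At L, Q = 10·√L. Substituting and solving: (16 − 5·√L)·5·L^(-1/2) = 15 gives L = 4.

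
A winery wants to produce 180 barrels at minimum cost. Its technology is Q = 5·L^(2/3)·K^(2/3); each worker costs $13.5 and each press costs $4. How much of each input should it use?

L* = 8, K* = 27

Cost minimization requires the marginal rate of technical substitution to equal the input-price ratio: MP_L/MP_K = w/r.
Here MP_L/MP_K = (2/3)·(K/L)/(2/3) = (K/L). Setting this equal to 13.5/4 = 3.375 gives K = 3.375L.
Substituting into Q = 180: 5·L^(2/3)·(3.375L)^(2/3) = 180.
Solving, L = 8 and K = 27.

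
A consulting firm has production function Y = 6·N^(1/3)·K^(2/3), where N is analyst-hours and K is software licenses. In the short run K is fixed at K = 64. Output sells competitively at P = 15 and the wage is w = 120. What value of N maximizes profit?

N* = 8

With K = 64, MP_N = (1/3)·6·N^(-2/3)·64^(2/3) = 32·N^(-2/3).
Profit maximization for a price taker requires P·MP_N = w: 15·32·N^(-2/3) = 120.
So N^(-2/3) = 0.25, which gives N = 8.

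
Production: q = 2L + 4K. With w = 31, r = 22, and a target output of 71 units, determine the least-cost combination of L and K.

The inputs are perfect substitutes, so the firm uses whichever has the lower cost per unit of output.
Cost per unit of output via L is w/2 = 15.5; via K it is r/4 = 5.5. K is cheaper.
Producing q = 71 with K alone: L = 0, K = 17.75.

L* = 0, K* = 17.75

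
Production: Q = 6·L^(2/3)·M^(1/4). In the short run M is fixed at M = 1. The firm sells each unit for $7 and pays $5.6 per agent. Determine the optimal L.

With M = 1, MP_L = (2/3)·6·L^(-1/3)·1^(1/4) = 4·L^(-1/3).
Profit maximization for a price taker requires P·MP_L = w: 7·4·L^(-1/3) = 5.6.
So L^(-1/3) = 0.2, which gives L = 125.

L* = 125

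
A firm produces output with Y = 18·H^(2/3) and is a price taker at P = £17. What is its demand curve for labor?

H(w) = 8489664/w³

MP_H = (2/3)·18·H^(-1/3) = 12·H^(-1/3).
Setting P·MP_H = w: 204·H^(-1/3) = w.
Solving for H: H^(-1/3) = w/204, so H = (204/w)^(3).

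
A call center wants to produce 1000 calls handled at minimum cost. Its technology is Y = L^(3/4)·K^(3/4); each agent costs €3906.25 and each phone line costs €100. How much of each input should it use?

Cost minimization requires the marginal rate of technical substitution to equal the input-price ratio: MP_L/MP_K = w/r.
Here MP_L/MP_K = (3/4)·(K/L)/(3/4) = (K/L). Setting this equal to 3906.25/100 = 39.0625 gives K = 39.0625L.
Substituting into Y = 1000: L^(3/4)·(39.0625L)^(3/4) = 1000.
Solving, L = 16 and K = 625.

L* = 16, K* = 625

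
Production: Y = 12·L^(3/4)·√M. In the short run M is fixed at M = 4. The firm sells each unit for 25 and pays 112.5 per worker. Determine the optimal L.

L* = 256

With M = 4, MP_L = (3/4)·12·L^(-1/4)·4^(1/2) = 18·L^(-1/4).
Profit maximization for a price taker requires P·MP_L = w: 25·18·L^(-1/4) = 112.5.
So L^(-1/4) = 0.25, which gives L = 256.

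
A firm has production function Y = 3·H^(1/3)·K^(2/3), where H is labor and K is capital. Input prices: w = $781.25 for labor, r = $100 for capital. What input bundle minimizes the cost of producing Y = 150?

Cost minimization requires the marginal rate of technical substitution to equal the input-price ratio: MP_H/MP_K = w/r.
Here MP_H/MP_K = (1/3)·(K/H)/(2/3) = 0.5·(K/H). Setting this equal to 781.25/100 = 7.8125 gives K = 15.625H.
Substituting into Y = 150: 3·H^(1/3)·(15.625H)^(2/3) = 150.
Solving, H = 8 and K = 125.

H* = 8, K* = 125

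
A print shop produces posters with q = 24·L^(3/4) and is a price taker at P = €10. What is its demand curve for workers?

L(w) = (180/w)^(4)

MP_L = (3/4)·24·L^(-1/4) = 18·L^(-1/4).
Setting P·MP_L = w: 180·L^(-1/4) = w.
Solving for L: L^(-1/4) = w/180, so L = (180/w)^(4).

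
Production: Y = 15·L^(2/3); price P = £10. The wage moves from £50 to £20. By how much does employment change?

ΔL = 117

From P·MP_L = w with MP_L = 10·L^(-1/3), the labor demand is L(w) = (100/w)^(3).
At w = 50: L = 8. At w = 20: L = 125.
ΔL = 125 − 8 = 117.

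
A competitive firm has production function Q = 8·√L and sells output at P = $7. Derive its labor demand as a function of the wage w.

L(w) = 784/w²

MP_L = (1/2)·8·L^(-1/2) = 4·L^(-1/2).
Setting P·MP_L = w: 28·L^(-1/2) = w.
Solving for L: L^(-1/2) = w/28, so L = (28/w)^(2).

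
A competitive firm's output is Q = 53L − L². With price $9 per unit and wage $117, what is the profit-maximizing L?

L* = 20

The marginal product of L is MP_L = 53 − 2L.
A price-taking firm hires until the value of the marginal product equals the wage: P·MP_L = w, so 9·(53 − 2L) = 117.
Then 53 − 2L = 13, giving L = 20.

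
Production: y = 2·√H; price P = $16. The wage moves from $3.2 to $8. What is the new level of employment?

From P·MP_H = w with MP_H = H^(-1/2), the labor demand is H(w) = (16/w)^(2).
At w = 3.2: H = 25. At w = 8: H = 4.

H* = 4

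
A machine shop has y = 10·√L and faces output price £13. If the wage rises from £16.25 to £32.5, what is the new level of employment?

From P·MP_L = w with MP_L = 5·L^(-1/2), the labor demand is L(w) = (65/w)^(2).
At w = 16.25: L = 16. At w = 32.5: L = 4.

L* = 4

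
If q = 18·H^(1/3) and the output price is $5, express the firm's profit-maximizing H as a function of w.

MP_H = (1/3)·18·H^(-2/3) = 6·H^(-2/3).
Setting P·MP_H = w: 30·H^(-2/3) = w.
Solving for H: H^(-2/3) = w/30, so H = (30/w)^(3/2).

H(w) = (30/w)^(3/2)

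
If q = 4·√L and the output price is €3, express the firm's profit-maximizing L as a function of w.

MP_L = (1/2)·4·L^(-1/2) = 2·L^(-1/2).
Setting P·MP_L = w: 6·L^(-1/2) = w.
Solving for L: L^(-1/2) = w/6, so L = (6/w)^(2).

L(w) = 36/w²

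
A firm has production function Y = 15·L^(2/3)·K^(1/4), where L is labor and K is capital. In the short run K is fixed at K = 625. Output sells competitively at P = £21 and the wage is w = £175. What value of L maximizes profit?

L* = 216

With K = 625, MP_L = (2/3)·15·L^(-1/3)·625^(1/4) = 50·L^(-1/3).
Profit maximization for a price taker requires P·MP_L = w: 21·50·L^(-1/3) = 175.
So L^(-1/3) = 1/6, which gives L = 216.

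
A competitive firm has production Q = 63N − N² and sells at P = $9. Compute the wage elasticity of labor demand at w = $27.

From P·MP_N = w with MP_N = 63 − 2N, labor demand is N(w) = (63 − w/9)/2.
dN/dw = −1/(18) = -1/18.
At w = 27, N = 30, so ε = (dN/dw)·(w/N) = (-1/18)·(27/30) = -0.05.

ε = -0.05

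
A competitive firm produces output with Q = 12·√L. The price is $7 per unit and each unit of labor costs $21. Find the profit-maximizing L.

MP_L = (1/2)·12·L^(-1/2) = 6·L^(-1/2).
Profit maximization for a price taker requires P·MP_L = w: 7·6·L^(-1/2) = 21.
So L^(-1/2) = 0.5, which gives L = 4.

L* = 4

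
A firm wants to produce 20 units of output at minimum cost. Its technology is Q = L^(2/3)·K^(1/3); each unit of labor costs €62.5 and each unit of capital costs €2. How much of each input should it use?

Cost minimization requires the marginal rate of technical substitution to equal the input-price ratio: MP_L/MP_K = w/r.
Here MP_L/MP_K = (2/3)·(K/L)/(1/3) = 2·(K/L). Setting this equal to 62.5/2 = 31.25 gives K = 15.625L.
Substituting into Q = 20: L^(2/3)·(15.625L)^(1/3) = 20.
Solving, L = 8 and K = 125.

L* = 8, K* = 125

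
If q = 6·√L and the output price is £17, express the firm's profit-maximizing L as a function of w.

L(w) = 2601/w²

MP_L = (1/2)·6·L^(-1/2) = 3·L^(-1/2).
Setting P·MP_L = w: 51·L^(-1/2) = w.
Solving for L: L^(-1/2) = w/51, so L = (51/w)^(2).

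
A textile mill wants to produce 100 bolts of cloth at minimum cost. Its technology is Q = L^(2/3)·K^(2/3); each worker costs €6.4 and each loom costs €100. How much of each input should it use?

Cost minimization requires the marginal rate of technical substitution to equal the input-price ratio: MP_L/MP_K = w/r.
Here MP_L/MP_K = (2/3)·(K/L)/(2/3) = (K/L). Setting this equal to 6.4/100 = 0.064 gives K = 0.064L.
Substituting into Q = 100: L^(2/3)·(0.064L)^(2/3) = 100.
Solving, L = 125 and K = 8.

L* = 125, K* = 8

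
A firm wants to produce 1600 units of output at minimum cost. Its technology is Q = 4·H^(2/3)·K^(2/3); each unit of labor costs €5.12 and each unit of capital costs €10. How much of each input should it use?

H* = 125, K* = 64

Cost minimization requires the marginal rate of technical substitution to equal the input-price ratio: MP_H/MP_K = w/r.
Here MP_H/MP_K = (2/3)·(K/H)/(2/3) = (K/H). Setting this equal to 5.12/10 = 0.512 gives K = 0.512H.
Substituting into Q = 1600: 4·H^(2/3)·(0.512H)^(2/3) = 1600.
Solving, H = 125 and K = 64.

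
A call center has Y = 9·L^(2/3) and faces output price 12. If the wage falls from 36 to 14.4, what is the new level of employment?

From P·MP_L = w with MP_L = 6·L^(-1/3), the labor demand is L(w) = (72/w)^(3).
At w = 36: L = 8. At w = 14.4: L = 125.

L* = 125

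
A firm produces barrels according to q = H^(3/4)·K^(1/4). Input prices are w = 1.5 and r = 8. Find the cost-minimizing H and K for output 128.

H* = 256, K* = 16

Cost minimization requires the marginal rate of technical substitution to equal the input-price ratio: MP_H/MP_K = w/r.
Here MP_H/MP_K = (3/4)·(K/H)/(1/4) = 3·(K/H). Setting this equal to 1.5/8 = 0.1875 gives K = 0.0625H.
Substituting into q = 128: H^(3/4)·(0.0625H)^(1/4) = 128.
Solving, H = 256 and K = 16.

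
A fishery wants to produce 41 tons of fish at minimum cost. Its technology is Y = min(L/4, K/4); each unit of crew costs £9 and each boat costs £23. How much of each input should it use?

With a fixed-proportions technology, the cost-minimizing bundle uses no slack in either input: L/4 = K/4 = Y.
So L = 4·41 = 164 and K = 4·41 = 164.

L* = 164, K* = 164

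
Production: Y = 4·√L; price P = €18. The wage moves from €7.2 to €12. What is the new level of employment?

From P·MP_L = w with MP_L = 2·L^(-1/2), the labor demand is L(w) = (36/w)^(2).
At w = 7.2: L = 25. At w = 12: L = 9.

L* = 9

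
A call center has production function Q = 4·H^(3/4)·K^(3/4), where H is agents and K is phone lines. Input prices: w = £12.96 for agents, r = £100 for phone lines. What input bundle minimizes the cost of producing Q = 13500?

H* = 625, K* = 81

Cost minimization requires the marginal rate of technical substitution to equal the input-price ratio: MP_H/MP_K = w/r.
Here MP_H/MP_K = (3/4)·(K/H)/(3/4) = (K/H). Setting this equal to 12.96/100 = 0.1296 gives K = 0.1296H.
Substituting into Q = 13500: 4·H^(3/4)·(0.1296H)^(3/4) = 13500.
Solving, H = 625 and K = 81.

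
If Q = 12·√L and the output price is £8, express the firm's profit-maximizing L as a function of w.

MP_L = (1/2)·12·L^(-1/2) = 6·L^(-1/2).
Setting P·MP_L = w: 48·L^(-1/2) = w.
Solving for L: L^(-1/2) = w/48, so L = (48/w)^(2).

L(w) = 2304/w²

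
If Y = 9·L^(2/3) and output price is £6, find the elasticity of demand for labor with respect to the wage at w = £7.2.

MP_L = (2/3)·9·L^(-1/3), so P·MP_L = w gives 36·L^(-1/3) = w.
Solving, L(w) = (36/w)^(3). This is a constant-elasticity form: L ∝ w^(−3), so ε = −3.

ε = -3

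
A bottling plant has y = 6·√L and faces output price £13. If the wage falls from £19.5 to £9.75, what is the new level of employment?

L* = 16

From P·MP_L = w with MP_L = 3·L^(-1/2), the labor demand is L(w) = (39/w)^(2).
At w = 19.5: L = 4. At w = 9.75: L = 16.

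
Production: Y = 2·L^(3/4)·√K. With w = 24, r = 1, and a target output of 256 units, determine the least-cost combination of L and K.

L* = 16, K* = 256

Cost minimization requires the marginal rate of technical substitution to equal the input-price ratio: MP_L/MP_K = w/r.
Here MP_L/MP_K = (3/4)·(K/L)/(1/2) = 1.5·(K/L). Setting this equal to 24/1 = 24 gives K = 16L.
Substituting into Y = 256: 2·L^(3/4)·(16L)^(1/2) = 256.
Solving, L = 16 and K = 256.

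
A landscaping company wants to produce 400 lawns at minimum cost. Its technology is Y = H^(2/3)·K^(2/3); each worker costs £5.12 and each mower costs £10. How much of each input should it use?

H* = 125, K* = 64

Cost minimization requires the marginal rate of technical substitution to equal the input-price ratio: MP_H/MP_K = w/r.
Here MP_H/MP_K = (2/3)·(K/H)/(2/3) = (K/H). Setting this equal to 5.12/10 = 0.512 gives K = 0.512H.
Substituting into Y = 400: H^(2/3)·(0.512H)^(2/3) = 400.
Solving, H = 125 and K = 64.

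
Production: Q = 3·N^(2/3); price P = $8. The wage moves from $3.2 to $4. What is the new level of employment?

From P·MP_N = w with MP_N = 2·N^(-1/3), the labor demand is N(w) = (16/w)^(3).
At w = 3.2: N = 125. At w = 4: N = 64.

N* = 64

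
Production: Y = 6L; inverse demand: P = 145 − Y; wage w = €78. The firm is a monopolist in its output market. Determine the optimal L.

Marginal revenue from the inverse demand is MR = 145 − 2Y.
The marginal product is MP_L = 6.
A monopolist hires until marginal revenue product equals the wage: MR·MP_L = w.
(145 − 12L)·6 = 78, so L = 11.

L* = 11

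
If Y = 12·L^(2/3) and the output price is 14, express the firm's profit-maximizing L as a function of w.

MP_L = (2/3)·12·L^(-1/3) = 8·L^(-1/3).
Setting P·MP_L = w: 112·L^(-1/3) = w.
Solving for L: L^(-1/3) = w/112, so L = (112/w)^(3).

L(w) = 1404928/w³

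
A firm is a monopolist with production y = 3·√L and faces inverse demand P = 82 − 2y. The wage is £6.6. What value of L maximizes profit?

Marginal revenue from the inverse demand is MR = 82 − 4y.
The marginal product is MP_L = 1.5·L^(-1/2).
A monopolist hires until marginal revenue product equals the wage: MR·MP_L = w.
At L, y = 3·√L. Substituting and solving: (82 − 12·√L)·1.5·L^(-1/2) = 6.6 gives L = 25.

L* = 25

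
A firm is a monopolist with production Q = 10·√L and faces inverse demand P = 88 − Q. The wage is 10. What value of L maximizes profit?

Marginal revenue from the inverse demand is MR = 88 − 2Q.
The marginal product is MP_L = 5·L^(-1/2).
A monopolist hires until marginal revenue product equals the wage: MR·MP_L = w.
At L, Q = 10·√L. Substituting and solving: (88 − 20·√L)·5·L^(-1/2) = 10 gives L = 16.

L* = 16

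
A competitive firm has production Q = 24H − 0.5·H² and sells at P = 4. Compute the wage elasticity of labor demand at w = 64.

ε = -2

From P·MP_H = w with MP_H = 24 − H, labor demand is H(w) = 24 − w/4.
dH/dw = −1/(4) = -0.25.
At w = 64, H = 8, so ε = (dH/dw)·(w/H) = (-0.25)·(64/8) = -2.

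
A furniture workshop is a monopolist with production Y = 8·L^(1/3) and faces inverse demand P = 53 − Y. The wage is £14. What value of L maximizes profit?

Marginal revenue from the inverse demand is MR = 53 − 2Y.
The marginal product is MP_L = (8/3)·L^(-2/3).
A monopolist hires until marginal revenue product equals the wage: MR·MP_L = w.
At L, Y = 8·L^(1/3). Substituting and solving: (53 − 16·L^(1/3))·(8/3)·L^(-2/3) = 14 gives L = 8.

L* = 8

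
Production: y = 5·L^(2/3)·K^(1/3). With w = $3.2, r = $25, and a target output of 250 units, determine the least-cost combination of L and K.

L* = 125, K* = 8

Cost minimization requires the marginal rate of technical substitution to equal the input-price ratio: MP_L/MP_K = w/r.
Here MP_L/MP_K = (2/3)·(K/L)/(1/3) = 2·(K/L). Setting this equal to 3.2/25 = 0.128 gives K = 0.064L.
Substituting into y = 250: 5·L^(2/3)·(0.064L)^(1/3) = 250.
Solving, L = 125 and K = 8.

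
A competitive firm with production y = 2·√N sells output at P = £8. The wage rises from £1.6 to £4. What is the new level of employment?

N* = 4

From P·MP_N = w with MP_N = N^(-1/2), the labor demand is N(w) = (8/w)^(2).
At w = 1.6: N = 25. At w = 4: N = 4.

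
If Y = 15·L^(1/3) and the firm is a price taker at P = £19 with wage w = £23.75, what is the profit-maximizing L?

MP_L = (1/3)·15·L^(-2/3) = 5·L^(-2/3).
Profit maximization for a price taker requires P·MP_L = w: 19·5·L^(-2/3) = 23.75.
So L^(-2/3) = 0.25, which gives L = 8.

L* = 8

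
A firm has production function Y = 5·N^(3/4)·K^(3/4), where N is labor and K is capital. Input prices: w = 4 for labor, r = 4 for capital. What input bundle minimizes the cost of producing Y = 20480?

N* = 256, K* = 256

Cost minimization requires the marginal rate of technical substitution to equal the input-price ratio: MP_N/MP_K = w/r.
Here MP_N/MP_K = (3/4)·(K/N)/(3/4) = (K/N). Setting this equal to 4/4 = 1 gives K = N.
Substituting into Y = 20480: 5·N^(3/4)·(N)^(3/4) = 20480.
Solving, N = 256 and K = 256.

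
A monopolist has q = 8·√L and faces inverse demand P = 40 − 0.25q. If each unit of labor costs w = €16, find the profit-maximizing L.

L* = 25

Marginal revenue from the inverse demand is MR = 40 − 0.5q.
The marginal product is MP_L = 4·L^(-1/2).
A monopolist hires until marginal revenue product equals the wage: MR·MP_L = w.
At L, q = 8·√L. Substituting and solving: (40 − 4·√L)·4·L^(-1/2) = 16 gives L = 25.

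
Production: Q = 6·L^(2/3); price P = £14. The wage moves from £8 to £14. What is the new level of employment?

From P·MP_L = w with MP_L = 4·L^(-1/3), the labor demand is L(w) = (56/w)^(3).
At w = 8: L = 343. At w = 14: L = 64.

L* = 64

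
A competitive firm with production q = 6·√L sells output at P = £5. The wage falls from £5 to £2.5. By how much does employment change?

From P·MP_L = w with MP_L = 3·L^(-1/2), the labor demand is L(w) = (15/w)^(2).
At w = 5: L = 9. At w = 2.5: L = 36.
ΔL = 36 − 9 = 27.

ΔL = 27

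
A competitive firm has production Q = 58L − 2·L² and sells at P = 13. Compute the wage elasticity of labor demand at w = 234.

From P·MP_L = w with MP_L = 58 − 4L, labor demand is L(w) = (58 − w/13)/4.
dL/dw = −1/(52) = -1/52.
At w = 234, L = 10, so ε = (dL/dw)·(w/L) = (-1/52)·(234/10) = -0.45.

ε = -0.45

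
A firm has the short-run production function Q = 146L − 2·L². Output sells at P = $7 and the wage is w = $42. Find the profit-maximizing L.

L* = 35

The marginal product of L is MP_L = 146 − 4L.
A price-taking firm hires until the value of the marginal product equals the wage: P·MP_L = w, so 7·(146 − 4L) = 42.
Then 146 − 4L = 6, giving L = 35.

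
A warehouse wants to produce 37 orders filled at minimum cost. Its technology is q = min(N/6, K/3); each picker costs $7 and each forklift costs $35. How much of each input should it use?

With a fixed-proportions technology, the cost-minimizing bundle uses no slack in either input: N/6 = K/3 = q.
So N = 6·37 = 222 and K = 3·37 = 111.

N* = 222, K* = 111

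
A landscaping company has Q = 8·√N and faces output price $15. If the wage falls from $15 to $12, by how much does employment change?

From P·MP_N = w with MP_N = 4·N^(-1/2), the labor demand is N(w) = (60/w)^(2).
At w = 15: N = 16. At w = 12: N = 25.
ΔN = 25 − 16 = 9.

ΔN = 9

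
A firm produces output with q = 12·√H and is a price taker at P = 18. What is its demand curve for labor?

H(w) = 11664/w²

MP_H = (1/2)·12·H^(-1/2) = 6·H^(-1/2).
Setting P·MP_H = w: 108·H^(-1/2) = w.
Solving for H: H^(-1/2) = w/108, so H = (108/w)^(2).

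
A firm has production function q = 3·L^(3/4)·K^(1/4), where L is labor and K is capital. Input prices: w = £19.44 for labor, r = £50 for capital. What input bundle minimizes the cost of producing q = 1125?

L* = 625, K* = 81

Cost minimization requires the marginal rate of technical substitution to equal the input-price ratio: MP_L/MP_K = w/r.
Here MP_L/MP_K = (3/4)·(K/L)/(1/4) = 3·(K/L). Setting this equal to 19.44/50 = 0.3888 gives K = 0.1296L.
Substituting into q = 1125: 3·L^(3/4)·(0.1296L)^(1/4) = 1125.
Solving, L = 625 and K = 81.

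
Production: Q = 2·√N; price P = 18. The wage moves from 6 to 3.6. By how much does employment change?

ΔN = 16

From P·MP_N = w with MP_N = N^(-1/2), the labor demand is N(w) = (18/w)^(2).
At w = 6: N = 9. At w = 3.6: N = 25.
ΔN = 25 − 9 = 16.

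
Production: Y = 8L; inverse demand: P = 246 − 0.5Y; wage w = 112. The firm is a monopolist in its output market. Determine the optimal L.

Marginal revenue from the inverse demand is MR = 246 − Y.
The marginal product is MP_L = 8.
A monopolist hires until marginal revenue product equals the wage: MR·MP_L = w.
(246 − 8L)·8 = 112, so L = 29.

L* = 29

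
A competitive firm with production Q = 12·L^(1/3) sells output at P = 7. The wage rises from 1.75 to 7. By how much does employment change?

ΔL = -56

From P·MP_L = w with MP_L = 4·L^(-2/3), the labor demand is L(w) = (28/w)^(3/2).
At w = 1.75: L = 64. At w = 7: L = 8.
ΔL = 8 − 64 = -56.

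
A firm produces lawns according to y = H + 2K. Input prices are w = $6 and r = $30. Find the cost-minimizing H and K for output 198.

H* = 198, K* = 0

The inputs are perfect substitutes, so the firm uses whichever has the lower cost per unit of output.
Cost per unit of output via H is 6; via K it is 15. H is cheaper.
Producing y = 198 with H alone: H = 198, K = 0.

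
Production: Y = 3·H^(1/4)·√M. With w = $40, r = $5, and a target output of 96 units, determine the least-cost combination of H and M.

Cost minimization requires the marginal rate of technical substitution to equal the input-price ratio: MP_H/MP_M = w/r.
Here MP_H/MP_M = (1/4)·(M/H)/(1/2) = 0.5·(M/H). Setting this equal to 40/5 = 8 gives M = 16H.
Substituting into Y = 96: 3·H^(1/4)·(16H)^(1/2) = 96.
Solving, H = 16 and M = 256.

H* = 16, M* = 256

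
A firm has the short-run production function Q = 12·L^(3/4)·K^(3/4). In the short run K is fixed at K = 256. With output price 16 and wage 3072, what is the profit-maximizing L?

L* = 81

With K = 256, MP_L = (3/4)·12·L^(-1/4)·256^(3/4) = 576·L^(-1/4).
Profit maximization for a price taker requires P·MP_L = w: 16·576·L^(-1/4) = 3072.
So L^(-1/4) = 1/3, which gives L = 81.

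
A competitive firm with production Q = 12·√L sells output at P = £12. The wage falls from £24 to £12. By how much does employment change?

From P·MP_L = w with MP_L = 6·L^(-1/2), the labor demand is L(w) = (72/w)^(2).
At w = 24: L = 9. At w = 12: L = 36.
ΔL = 36 − 9 = 27.

ΔL = 27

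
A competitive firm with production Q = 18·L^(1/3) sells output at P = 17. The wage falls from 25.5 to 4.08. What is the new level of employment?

From P·MP_L = w with MP_L = 6·L^(-2/3), the labor demand is L(w) = (102/w)^(3/2).
At w = 25.5: L = 8. At w = 4.08: L = 125.

L* = 125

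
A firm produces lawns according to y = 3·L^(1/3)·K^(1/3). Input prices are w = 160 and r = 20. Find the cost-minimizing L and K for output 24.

L* = 8, K* = 64

Cost minimization requires the marginal rate of technical substitution to equal the input-price ratio: MP_L/MP_K = w/r.
Here MP_L/MP_K = (1/3)·(K/L)/(1/3) = (K/L). Setting this equal to 160/20 = 8 gives K = 8L.
Substituting into y = 24: 3·L^(1/3)·(8L)^(1/3) = 24.
Solving, L = 8 and K = 64.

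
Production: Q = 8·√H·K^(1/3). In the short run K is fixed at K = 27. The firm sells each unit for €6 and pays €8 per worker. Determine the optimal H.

With K = 27, MP_H = (1/2)·8·H^(-1/2)·27^(1/3) = 12·H^(-1/2).
Profit maximization for a price taker requires P·MP_H = w: 6·12·H^(-1/2) = 8.
So H^(-1/2) = 1/9, which gives H = 81.

H* = 81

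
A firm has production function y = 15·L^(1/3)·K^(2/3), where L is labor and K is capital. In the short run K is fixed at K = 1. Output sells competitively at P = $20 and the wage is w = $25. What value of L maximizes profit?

With K = 1, MP_L = (1/3)·15·L^(-2/3)·1^(2/3) = 5·L^(-2/3).
Profit maximization for a price taker requires P·MP_L = w: 20·5·L^(-2/3) = 25.
So L^(-2/3) = 0.25, which gives L = 8.

L* = 8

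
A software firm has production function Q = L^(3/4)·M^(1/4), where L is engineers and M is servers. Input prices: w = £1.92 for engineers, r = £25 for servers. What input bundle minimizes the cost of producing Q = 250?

L* = 625, M* = 16

Cost minimization requires the marginal rate of technical substitution to equal the input-price ratio: MP_L/MP_M = w/r.
Here MP_L/MP_M = (3/4)·(M/L)/(1/4) = 3·(M/L). Setting this equal to 1.92/25 = 0.0768 gives M = 0.0256L.
Substituting into Q = 250: L^(3/4)·(0.0256L)^(1/4) = 250.
Solving, L = 625 and M = 16.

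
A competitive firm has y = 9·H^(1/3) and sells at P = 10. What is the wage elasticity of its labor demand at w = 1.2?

MP_H = (1/3)·9·H^(-2/3), so P·MP_H = w gives 30·H^(-2/3) = w.
Solving, H(w) = (30/w)^(3/2). This is a constant-elasticity form: H ∝ w^(−3/2), so ε = −3/2.

ε = -1.5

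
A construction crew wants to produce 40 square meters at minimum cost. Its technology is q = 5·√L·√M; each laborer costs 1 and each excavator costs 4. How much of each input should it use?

L* = 16, M* = 4

Cost minimization requires the marginal rate of technical substitution to equal the input-price ratio: MP_L/MP_M = w/r.
Here MP_L/MP_M = (1/2)·(M/L)/(1/2) = (M/L). Setting this equal to 1/4 = 0.25 gives M = 0.25L.
Substituting into q = 40: 5·L^(1/2)·(0.25L)^(1/2) = 40.
Solving, L = 16 and M = 4.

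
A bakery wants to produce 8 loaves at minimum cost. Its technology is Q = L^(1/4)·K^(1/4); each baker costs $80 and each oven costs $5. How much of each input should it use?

Cost minimization requires the marginal rate of technical substitution to equal the input-price ratio: MP_L/MP_K = w/r.
Here MP_L/MP_K = (1/4)·(K/L)/(1/4) = (K/L). Setting this equal to 80/5 = 16 gives K = 16L.
Substituting into Q = 8: L^(1/4)·(16L)^(1/4) = 8.
Solving, L = 16 and K = 256.

L* = 16, K* = 256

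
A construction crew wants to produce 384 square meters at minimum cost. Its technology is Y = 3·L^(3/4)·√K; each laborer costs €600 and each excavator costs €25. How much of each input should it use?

L* = 16, K* = 256

Cost minimization requires the marginal rate of technical substitution to equal the input-price ratio: MP_L/MP_K = w/r.
Here MP_L/MP_K = (3/4)·(K/L)/(1/2) = 1.5·(K/L). Setting this equal to 600/25 = 24 gives K = 16L.
Substituting into Y = 384: 3·L^(3/4)·(16L)^(1/2) = 384.
Solving, L = 16 and K = 256.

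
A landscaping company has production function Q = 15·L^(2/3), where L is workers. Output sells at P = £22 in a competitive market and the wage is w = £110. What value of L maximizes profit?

L* = 8

MP_L = (2/3)·15·L^(-1/3) = 10·L^(-1/3).
Profit maximization for a price taker requires P·MP_L = w: 22·10·L^(-1/3) = 110.
So L^(-1/3) = 0.5, which gives L = 8.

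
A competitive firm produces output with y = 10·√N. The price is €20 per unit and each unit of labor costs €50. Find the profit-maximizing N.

MP_N = (1/2)·10·N^(-1/2) = 5·N^(-1/2).
Profit maximization for a price taker requires P·MP_N = w: 20·5·N^(-1/2) = 50.
So N^(-1/2) = 0.5, which gives N = 4.

N* = 4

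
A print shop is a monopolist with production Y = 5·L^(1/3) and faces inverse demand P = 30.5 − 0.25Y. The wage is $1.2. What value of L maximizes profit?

L* = 125

Marginal revenue from the inverse demand is MR = 30.5 − 0.5Y.
The marginal product is MP_L = (5/3)·L^(-2/3).
A monopolist hires until marginal revenue product equals the wage: MR·MP_L = w.
At L, Y = 5·L^(1/3). Substituting and solving: (30.5 − 2.5·L^(1/3))·(5/3)·L^(-2/3) = 1.2 gives L = 125.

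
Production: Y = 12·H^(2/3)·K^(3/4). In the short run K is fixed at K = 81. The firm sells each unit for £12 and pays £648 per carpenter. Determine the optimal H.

With K = 81, MP_H = (2/3)·12·H^(-1/3)·81^(3/4) = 216·H^(-1/3).
Profit maximization for a price taker requires P·MP_H = w: 12·216·H^(-1/3) = 648.
So H^(-1/3) = 0.25, which gives H = 64.

H* = 64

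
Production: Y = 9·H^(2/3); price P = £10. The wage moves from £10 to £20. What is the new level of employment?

H* = 27

From P·MP_H = w with MP_H = 6·H^(-1/3), the labor demand is H(w) = (60/w)^(3).
At w = 10: H = 216. At w = 20: H = 27.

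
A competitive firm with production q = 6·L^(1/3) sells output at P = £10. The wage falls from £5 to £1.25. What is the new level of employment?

L* = 64

From P·MP_L = w with MP_L = 2·L^(-2/3), the labor demand is L(w) = (20/w)^(3/2).
At w = 5: L = 8. At w = 1.25: L = 64.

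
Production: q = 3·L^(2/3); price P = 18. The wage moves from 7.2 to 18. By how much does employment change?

ΔL = -117

From P·MP_L = w with MP_L = 2·L^(-1/3), the labor demand is L(w) = (36/w)^(3).
At w = 7.2: L = 125. At w = 18: L = 8.
ΔL = 8 − 125 = -117.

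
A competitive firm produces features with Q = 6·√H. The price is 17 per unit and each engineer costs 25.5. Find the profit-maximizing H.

MP_H = (1/2)·6·H^(-1/2) = 3·H^(-1/2).
Profit maximization for a price taker requires P·MP_H = w: 17·3·H^(-1/2) = 25.5.
So H^(-1/2) = 0.5, which gives H = 4.

H* = 4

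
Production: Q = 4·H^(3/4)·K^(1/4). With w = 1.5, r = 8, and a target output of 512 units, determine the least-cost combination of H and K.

Cost minimization requires the marginal rate of technical substitution to equal the input-price ratio: MP_H/MP_K = w/r.
Here MP_H/MP_K = (3/4)·(K/H)/(1/4) = 3·(K/H). Setting this equal to 1.5/8 = 0.1875 gives K = 0.0625H.
Substituting into Q = 512: 4·H^(3/4)·(0.0625H)^(1/4) = 512.
Solving, H = 256 and K = 16.

H* = 256, K* = 16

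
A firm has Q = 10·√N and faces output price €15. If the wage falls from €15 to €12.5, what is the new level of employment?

N* = 36

From P·MP_N = w with MP_N = 5·N^(-1/2), the labor demand is N(w) = (75/w)^(2).
At w = 15: N = 25. At w = 12.5: N = 36.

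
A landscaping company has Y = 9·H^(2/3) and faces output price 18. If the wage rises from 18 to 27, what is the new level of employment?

From P·MP_H = w with MP_H = 6·H^(-1/3), the labor demand is H(w) = (108/w)^(3).
At w = 18: H = 216. At w = 27: H = 64.

H* = 64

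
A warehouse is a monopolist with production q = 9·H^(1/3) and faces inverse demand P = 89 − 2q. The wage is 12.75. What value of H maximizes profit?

Marginal revenue from the inverse demand is MR = 89 − 4q.
The marginal product is MP_H = 3·H^(-2/3).
A monopolist hires until marginal revenue product equals the wage: MR·MP_H = w.
At H, q = 9·H^(1/3). Substituting and solving: (89 − 36·H^(1/3))·3·H^(-2/3) = 12.75 gives H = 8.

H* = 8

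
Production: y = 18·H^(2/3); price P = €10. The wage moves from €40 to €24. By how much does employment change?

ΔH = 98

From P·MP_H = w with MP_H = 12·H^(-1/3), the labor demand is H(w) = (120/w)^(3).
At w = 40: H = 27. At w = 24: H = 125.
ΔH = 125 − 27 = 98.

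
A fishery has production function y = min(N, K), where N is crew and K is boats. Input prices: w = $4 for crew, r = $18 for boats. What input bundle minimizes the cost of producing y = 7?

N* = 7, K* = 7

With a fixed-proportions technology, the cost-minimizing bundle uses no slack in either input: N = K = y.
So N = 7 and K = 7.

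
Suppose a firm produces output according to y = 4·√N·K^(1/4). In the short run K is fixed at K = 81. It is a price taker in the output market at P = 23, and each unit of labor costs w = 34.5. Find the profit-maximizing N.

With K = 81, MP_N = (1/2)·4·N^(-1/2)·81^(1/4) = 6·N^(-1/2).
Profit maximization for a price taker requires P·MP_N = w: 23·6·N^(-1/2) = 34.5.
So N^(-1/2) = 0.25, which gives N = 16.

N* = 16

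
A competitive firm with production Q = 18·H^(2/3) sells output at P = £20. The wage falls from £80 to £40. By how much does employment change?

ΔH = 189

From P·MP_H = w with MP_H = 12·H^(-1/3), the labor demand is H(w) = (240/w)^(3).
At w = 80: H = 27. At w = 40: H = 216.
ΔH = 216 − 27 = 189.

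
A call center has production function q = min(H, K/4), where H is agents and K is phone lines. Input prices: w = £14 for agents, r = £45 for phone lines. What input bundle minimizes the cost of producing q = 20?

H* = 20, K* = 80

With a fixed-proportions technology, the cost-minimizing bundle uses no slack in either input: H = K/4 = q.
So H = 20 and K = 4·20 = 80.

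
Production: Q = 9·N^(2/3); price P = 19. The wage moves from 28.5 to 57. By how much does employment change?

From P·MP_N = w with MP_N = 6·N^(-1/3), the labor demand is N(w) = (114/w)^(3).
At w = 28.5: N = 64. At w = 57: N = 8.
ΔN = 8 − 64 = -56.

ΔN = -56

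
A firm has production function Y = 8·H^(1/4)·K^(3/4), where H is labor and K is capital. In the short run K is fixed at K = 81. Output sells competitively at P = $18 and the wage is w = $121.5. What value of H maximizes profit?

H* = 16

With K = 81, MP_H = (1/4)·8·H^(-3/4)·81^(3/4) = 54·H^(-3/4).
Profit maximization for a price taker requires P·MP_H = w: 18·54·H^(-3/4) = 121.5.
So H^(-3/4) = 0.125, which gives H = 16.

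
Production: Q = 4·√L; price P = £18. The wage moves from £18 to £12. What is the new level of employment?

L* = 9

From P·MP_L = w with MP_L = 2·L^(-1/2), the labor demand is L(w) = (36/w)^(2).
At w = 18: L = 4. At w = 12: L = 9.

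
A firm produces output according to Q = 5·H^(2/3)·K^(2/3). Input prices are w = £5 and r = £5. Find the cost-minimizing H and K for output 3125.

H* = 125, K* = 125

Cost minimization requires the marginal rate of technical substitution to equal the input-price ratio: MP_H/MP_K = w/r.
Here MP_H/MP_K = (2/3)·(K/H)/(2/3) = (K/H). Setting this equal to 5/5 = 1 gives K = H.
Substituting into Q = 3125: 5·H^(2/3)·(H)^(2/3) = 3125.
Solving, H = 125 and K = 125.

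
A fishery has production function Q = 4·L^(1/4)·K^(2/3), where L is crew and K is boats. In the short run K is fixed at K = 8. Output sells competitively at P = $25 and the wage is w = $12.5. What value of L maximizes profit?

With K = 8, MP_L = (1/4)·4·L^(-3/4)·8^(2/3) = 4·L^(-3/4).
Profit maximization for a price taker requires P·MP_L = w: 25·4·L^(-3/4) = 12.5.
So L^(-3/4) = 0.125, which gives L = 16.

L* = 16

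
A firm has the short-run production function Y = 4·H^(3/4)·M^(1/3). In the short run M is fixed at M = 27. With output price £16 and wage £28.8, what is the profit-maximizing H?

With M = 27, MP_H = (3/4)·4·H^(-1/4)·27^(1/3) = 9·H^(-1/4).
Profit maximization for a price taker requires P·MP_H = w: 16·9·H^(-1/4) = 28.8.
So H^(-1/4) = 0.2, which gives H = 625.

H* = 625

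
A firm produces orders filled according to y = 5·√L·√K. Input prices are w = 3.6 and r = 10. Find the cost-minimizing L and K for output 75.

Cost minimization requires the marginal rate of technical substitution to equal the input-price ratio: MP_L/MP_K = w/r.
Here MP_L/MP_K = (1/2)·(K/L)/(1/2) = (K/L). Setting this equal to 3.6/10 = 0.36 gives K = 0.36L.
Substituting into y = 75: 5·L^(1/2)·(0.36L)^(1/2) = 75.
Solving, L = 25 and K = 9.

L* = 25, K* = 9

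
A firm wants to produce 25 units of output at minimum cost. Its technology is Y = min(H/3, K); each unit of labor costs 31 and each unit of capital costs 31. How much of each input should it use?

With a fixed-proportions technology, the cost-minimizing bundle uses no slack in either input: H/3 = K = Y.
So H = 3·25 = 75 and K = 25.

H* = 75, K* = 25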